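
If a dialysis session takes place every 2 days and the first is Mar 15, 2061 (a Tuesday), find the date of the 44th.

Jun 9, 2061

The 44th occurrence is 43 intervals after the first: 43 × 2 = 86 days after Mar 15, 2061.
Mar has 31 days — 16 days to the end of Mar leaves 70.
Apr has 30 days (40 left).
May has 31 days (9 left).
9 days into Jun → Jun 9, 2061.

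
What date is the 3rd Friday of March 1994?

The first Friday of March 1994 is March 4.
The 3rd Friday is 2 weeks later: 4 + 14 = 18.

18 March 1994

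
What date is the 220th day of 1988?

Aug 7, 1988

Jan has 31 days (220 − 31 = 189 remain).
Feb has 29 days (189 − 29 = 160 remain).
Mar has 31 days (160 − 31 = 129 remain).
Apr has 30 days (129 − 30 = 99 remain).
May has 31 days (99 − 31 = 68 remain).
Jun has 30 days (68 − 30 = 38 remain).
Jul has 31 days (38 − 31 = 7 remain).
7 into Aug → Aug 7.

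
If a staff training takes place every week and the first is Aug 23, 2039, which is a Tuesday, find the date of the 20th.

Jan 3, 2040

The 20th occurrence is 19 intervals after the first: 19 × 7 = 133 days after Aug 23, 2039.
Aug has 31 days — 8 days to the end of Aug leaves 125.
Sep has 30 days (95 left).
Oct has 31 days (64 left).
Nov has 30 days (34 left).
Dec has 31 days (3 left).
3 days into Jan → Jan 3, 2040.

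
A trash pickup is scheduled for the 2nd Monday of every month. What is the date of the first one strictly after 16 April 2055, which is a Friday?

April 2055 starts on a Thursday; its first Monday is the 5th, so the 2nd Monday is the 12th — 12 April 2055.
That is not after 16 April 2055, so look at May 2055.
May 2055 starts on a Saturday; its first Monday is the 3rd, so the 2nd Monday is the 10th — 10 May 2055.

10 May 2055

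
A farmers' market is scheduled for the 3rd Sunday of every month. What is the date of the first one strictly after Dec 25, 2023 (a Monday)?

Dec 2023 starts on a Friday; its first Sunday is the 3rd, so the 3rd Sunday is the 17th — Dec 17, 2023.
That is not after Dec 25, 2023, so look at Jan 2024.
Jan 2024 starts on a Monday; its first Sunday is the 7th, so the 3rd Sunday is the 21st — Jan 21, 2024.

Jan 21, 2024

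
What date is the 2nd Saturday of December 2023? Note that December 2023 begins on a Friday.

December 2023 begins on a Friday, so the first Saturday is December 2 (1 day later).
The 2nd Saturday is 1 weeks later: 2 + 7 = 9.

9 December 2023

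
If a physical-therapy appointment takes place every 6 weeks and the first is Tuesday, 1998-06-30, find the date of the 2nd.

1998-08-11

The 2nd occurrence is 1 interval after the first: 1 × 42 = 42 days after 1998-06-30.
June has 30 days — 0 days to the end of June leaves 42.
July has 31 days (11 left).
11 days into August → 1998-08-11.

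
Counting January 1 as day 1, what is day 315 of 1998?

1998-11-11

January has 31 days (315 − 31 = 284 remain).
February has 28 days (284 − 28 = 256 remain).
March has 31 days (256 − 31 = 225 remain).
April has 30 days (225 − 30 = 195 remain).
May has 31 days (195 − 31 = 164 remain).
June has 30 days (164 − 30 = 134 remain).
July has 31 days (134 − 31 = 103 remain).
August has 31 days (103 − 31 = 72 remain).
September has 30 days (72 − 30 = 42 remain).
October has 31 days (42 − 31 = 11 remain).
11 into November → November 11.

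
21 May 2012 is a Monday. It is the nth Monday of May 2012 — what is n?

Day 21 falls in week ⌈21/7⌉ of the month.
Days 1–7 hold the 1st Monday, 8–14 the 2nd, 15–21 the 3rd, 22–28 the 4th, 29–31 the 5th.
21 is in the range for the 3rd.

3rd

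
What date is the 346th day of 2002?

12 December 2002

January has 31 days (346 − 31 = 315 remain).
February has 28 days (315 − 28 = 287 remain).
March has 31 days (287 − 31 = 256 remain).
April has 30 days (256 − 30 = 226 remain).
May has 31 days (226 − 31 = 195 remain).
June has 30 days (195 − 30 = 165 remain).
July has 31 days (165 − 31 = 134 remain).
August has 31 days (134 − 31 = 103 remain).
September has 30 days (103 − 30 = 73 remain).
October has 31 days (73 − 31 = 42 remain).
November has 30 days (42 − 30 = 12 remain).
12 into December → December 12.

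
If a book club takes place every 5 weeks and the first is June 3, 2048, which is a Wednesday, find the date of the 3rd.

The 3rd occurrence is 2 intervals after the first: 2 × 35 = 70 days after June 3, 2048.
June has 30 days — 27 days to the end of June leaves 43.
July has 31 days (12 left).
12 days into August → August 12, 2048.

August 12, 2048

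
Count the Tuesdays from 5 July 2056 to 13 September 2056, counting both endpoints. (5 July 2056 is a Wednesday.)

10

5 July 2056 is a Wednesday; the first Tuesday on or after it is 11 July 2056 (6 days later).
From 11 July 2056 to 13 September 2056: 20 + 31 + 13 = 64 days (rest of July, August, September).
64 ÷ 7 = 9 full weeks with remainder 1, so 9 more Tuesdays after the first → 10.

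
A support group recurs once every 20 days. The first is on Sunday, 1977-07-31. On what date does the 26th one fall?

1978-12-13

The 26th occurrence is 25 intervals after the first: 25 × 20 = 500 days after 1977-07-31.
July has 31 days — 0 days to the end of July leaves 500.
From end of July to end of 1977 is 153 days (347 left).
January has 31 days (316 left).
February has 28 days (288 left).
March has 31 days (257 left).
April has 30 days (227 left).
May has 31 days (196 left).
June has 30 days (166 left).
July has 31 days (135 left).
August has 31 days (104 left).
September has 30 days (74 left).
October has 31 days (43 left).
November has 30 days (13 left).
13 days into December → 1978-12-13.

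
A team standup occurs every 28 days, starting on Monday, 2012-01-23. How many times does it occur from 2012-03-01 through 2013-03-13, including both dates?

13

Occurrences land 28·i days after 2012-01-23 for i = 0, 1, 2, …
2012-03-01 is 38 days after the start; 38 ÷ 28 = 1 remainder 10; since the remainder is 10, round up to i = 2. First occurrence in the window: #3 on 2012-03-19 (2×28 = 56 days in).
2013-03-13 is 415 days after the start; 415 ÷ 28 = 14 remainder 23. Last occurrence in the window: #15 on 2013-02-18.
Occurrences #3 through #15: 13 in total.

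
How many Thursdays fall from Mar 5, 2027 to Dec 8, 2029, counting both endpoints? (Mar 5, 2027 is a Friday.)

144

Mar 5, 2027 is a Friday; the first Thursday on or after it is Mar 11, 2027 (6 days later).
From Mar 11, 2027 to Dec 8, 2029: 295 + 366 + 342 = 1003 days (rest of 2027, 2028, to Dec 8, 2029 in 2029).
1003 ÷ 7 = 143 full weeks with remainder 2, so 143 more Thursdays after the first → 144.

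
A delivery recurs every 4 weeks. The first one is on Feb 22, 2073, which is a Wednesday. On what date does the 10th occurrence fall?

The 10th occurrence is 9 intervals after the first: 9 × 28 = 252 days after Feb 22, 2073.
Feb has 28 days — 6 days to the end of Feb leaves 246.
Mar has 31 days (215 left).
Apr has 30 days (185 left).
May has 31 days (154 left).
Jun has 30 days (124 left).
Jul has 31 days (93 left).
Aug has 31 days (62 left).
Sep has 30 days (32 left).
Oct has 31 days (1 left).
1 day into Nov → Nov 1, 2073.

Nov 1, 2073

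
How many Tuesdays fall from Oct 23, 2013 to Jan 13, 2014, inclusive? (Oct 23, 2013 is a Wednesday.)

Oct 23, 2013 is a Wednesday; the first Tuesday on or after it is Oct 29, 2013 (6 days later).
From Oct 29, 2013 to Jan 13, 2014: 2 + 30 + 31 + 13 = 76 days (rest of Oct, Nov, Dec, Jan).
76 ÷ 7 = 10 full weeks with remainder 6, so 10 more Tuesdays after the first → 11.

11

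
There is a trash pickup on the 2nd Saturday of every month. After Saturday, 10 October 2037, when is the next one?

October 2037 starts on a Thursday; its first Saturday is the 3rd, so the 2nd Saturday is the 10th — 10 October 2037.
That is not after 10 October 2037, so look at November 2037.
November 2037 starts on a Sunday; its first Saturday is the 7th, so the 2nd Saturday is the 14th — 14 November 2037.

14 November 2037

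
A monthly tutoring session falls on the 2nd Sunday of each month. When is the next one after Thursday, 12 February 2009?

February 2009 starts on a Sunday; its first Sunday is the 1st, so the 2nd Sunday is the 8th — 8 February 2009.
That is not after 12 February 2009, so look at March 2009.
March 2009 starts on a Sunday; its first Sunday is the 1st, so the 2nd Sunday is the 8th — 8 March 2009.

8 March 2009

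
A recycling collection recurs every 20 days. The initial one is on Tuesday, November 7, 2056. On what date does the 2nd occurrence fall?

November 27, 2056

The 2nd occurrence is 1 interval after the first: 1 × 20 = 20 days after November 7, 2056.
20 days later is November 27, 2056.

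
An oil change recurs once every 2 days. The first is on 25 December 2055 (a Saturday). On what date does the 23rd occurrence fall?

7 February 2056

The 23rd occurrence is 22 intervals after the first: 22 × 2 = 44 days after 25 December 2055.
December has 31 days — 6 days to the end of December leaves 38.
January has 31 days (7 left).
7 days into February → 7 February 2056.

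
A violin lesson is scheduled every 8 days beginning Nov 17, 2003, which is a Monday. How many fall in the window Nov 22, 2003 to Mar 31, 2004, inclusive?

Occurrences land 8·i days after Nov 17, 2003 for i = 0, 1, 2, …
Nov 22, 2003 is 5 days after the start; 5 ÷ 8 = 0 remainder 5; since the remainder is 5, round up to i = 1. First occurrence in the window: #2 on Nov 25, 2003 (1×8 = 8 days in).
Mar 31, 2004 is 135 days after the start; 135 ÷ 8 = 16 remainder 7. Last occurrence in the window: #17 on Mar 24, 2004.
Occurrences #2 through #17: 16 in total.

16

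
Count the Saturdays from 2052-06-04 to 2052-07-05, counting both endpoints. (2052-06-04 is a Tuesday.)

4

2052-06-04 is a Tuesday; the first Saturday on or after it is 2052-06-08 (4 days later).
From 2052-06-08 to 2052-07-05: 22 + 5 = 27 days (rest of June, July).
27 ÷ 7 = 3 full weeks with remainder 6, so 3 more Saturdays after the first → 4.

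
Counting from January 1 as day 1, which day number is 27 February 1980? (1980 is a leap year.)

Days in months before February: 31 = 31.
Plus 27 days into February → day 58.

58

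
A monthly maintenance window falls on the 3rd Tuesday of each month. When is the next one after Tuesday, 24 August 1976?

21 September 1976

August 1976 starts on a Sunday; its first Tuesday is the 3rd, so the 3rd Tuesday is the 17th — 17 August 1976.
That is not after 24 August 1976, so look at September 1976.
September 1976 starts on a Wednesday; its first Tuesday is the 7th, so the 3rd Tuesday is the 21st — 21 September 1976.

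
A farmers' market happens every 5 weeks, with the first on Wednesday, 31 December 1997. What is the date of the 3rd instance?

The 3rd occurrence is 2 intervals after the first: 2 × 35 = 70 days after 31 December 1997.
December has 31 days — 0 days to the end of December leaves 70.
January has 31 days (39 left).
February has 28 days (11 left).
11 days into March → 11 March 1998.

11 March 1998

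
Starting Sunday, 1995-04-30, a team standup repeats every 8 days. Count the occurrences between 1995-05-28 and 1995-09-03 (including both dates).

12

Occurrences land 8·i days after 1995-04-30 for i = 0, 1, 2, …
1995-05-28 is 28 days after the start; 28 ÷ 8 = 3 remainder 4; since the remainder is 4, round up to i = 4. First occurrence in the window: #5 on 1995-06-01 (4×8 = 32 days in).
1995-09-03 is 126 days after the start; 126 ÷ 8 = 15 remainder 6. Last occurrence in the window: #16 on 1995-08-28.
Occurrences #5 through #16: 12 in total.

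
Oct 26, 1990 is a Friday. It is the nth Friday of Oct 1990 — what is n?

4th

Day 26 falls in week ⌈26/7⌉ of the month.
Days 1–7 hold the 1st Friday, 8–14 the 2nd, 15–21 the 3rd, 22–28 the 4th, 29–31 the 5th.
26 is in the range for the 4th.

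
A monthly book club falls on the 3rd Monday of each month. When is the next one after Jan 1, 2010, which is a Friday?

Jan 2010 starts on a Friday; its first Monday is the 4th, so the 3rd Monday is the 18th — Jan 18, 2010.
Jan 18, 2010 is after Jan 1, 2010, so that is the next one.

Jan 18, 2010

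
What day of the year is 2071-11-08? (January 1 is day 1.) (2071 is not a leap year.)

Days in months before November: 31 + 28 + 31 + 30 + 31 + 30 + 31 + 31 + 30 + 31 = 304.
Plus 8 days into November → day 312.

312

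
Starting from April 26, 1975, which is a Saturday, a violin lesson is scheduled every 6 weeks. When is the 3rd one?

July 19, 1975

The 3rd occurrence is 2 intervals after the first: 2 × 42 = 84 days after April 26, 1975.
April has 30 days — 4 days to the end of April leaves 80.
May has 31 days (49 left).
June has 30 days (19 left).
19 days into July → July 19, 1975.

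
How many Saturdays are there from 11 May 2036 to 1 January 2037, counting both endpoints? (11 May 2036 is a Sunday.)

11 May 2036 is a Sunday; the first Saturday on or after it is 17 May 2036 (6 days later).
From 17 May 2036 to 1 January 2037: 14 + 30 + 31 + 31 + 30 + 31 + 30 + 31 + 1 = 229 days (rest of May, June, July, August, September, October, November, December, January).
229 ÷ 7 = 32 full weeks with remainder 5, so 32 more Saturdays after the first → 33.

33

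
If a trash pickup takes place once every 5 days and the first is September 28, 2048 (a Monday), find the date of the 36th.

The 36th occurrence is 35 intervals after the first: 35 × 5 = 175 days after September 28, 2048.
September has 30 days — 2 days to the end of September leaves 173.
October has 31 days (142 left).
November has 30 days (112 left).
December has 31 days (81 left).
January has 31 days (50 left).
February has 28 days (22 left).
22 days into March → March 22, 2049.

March 22, 2049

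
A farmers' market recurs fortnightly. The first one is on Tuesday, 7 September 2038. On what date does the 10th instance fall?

11 January 2039

The 10th occurrence is 9 intervals after the first: 9 × 14 = 126 days after 7 September 2038.
September has 30 days — 23 days to the end of September leaves 103.
October has 31 days (72 left).
November has 30 days (42 left).
December has 31 days (11 left).
11 days into January → 11 January 2039.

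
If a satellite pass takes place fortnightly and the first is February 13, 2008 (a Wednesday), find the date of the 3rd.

March 12, 2008

The 3rd occurrence is 2 intervals after the first: 2 × 14 = 28 days after February 13, 2008.
February has 29 days — 16 days to the end of February leaves 12.
12 days into March → March 12, 2008.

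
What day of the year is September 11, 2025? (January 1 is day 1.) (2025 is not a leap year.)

Days in months before September: 31 + 28 + 31 + 30 + 31 + 30 + 31 + 31 = 243.
Plus 11 days into September → day 254.

254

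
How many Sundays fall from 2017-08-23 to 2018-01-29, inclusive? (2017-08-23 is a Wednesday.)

23

2017-08-23 is a Wednesday; the first Sunday on or after it is 2017-08-27 (4 days later).
From 2017-08-27 to 2018-01-29: 4 + 30 + 31 + 30 + 31 + 29 = 155 days (rest of August, September, October, November, December, January).
155 ÷ 7 = 22 full weeks with remainder 1, so 22 more Sundays after the first → 23.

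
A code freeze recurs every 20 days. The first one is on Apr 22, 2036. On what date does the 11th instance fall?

The 11th occurrence is 10 intervals after the first: 10 × 20 = 200 days after Apr 22, 2036.
Apr has 30 days — 8 days to the end of Apr leaves 192.
May has 31 days (161 left).
Jun has 30 days (131 left).
Jul has 31 days (100 left).
Aug has 31 days (69 left).
Sep has 30 days (39 left).
Oct has 31 days (8 left).
8 days into Nov → Nov 8, 2036.

Nov 8, 2036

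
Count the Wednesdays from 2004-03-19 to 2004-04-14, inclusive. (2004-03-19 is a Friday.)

4

2004-03-19 is a Friday; the first Wednesday on or after it is 2004-03-24 (5 days later).
From 2004-03-24 to 2004-04-14: 7 + 14 = 21 days (rest of March, April).
21 ÷ 7 = 3 full weeks with remainder 0, so 3 more Wednesdays after the first → 4.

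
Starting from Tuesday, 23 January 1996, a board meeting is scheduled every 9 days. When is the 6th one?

The 6th occurrence is 5 intervals after the first: 5 × 9 = 45 days after 23 January 1996.
January has 31 days — 8 days to the end of January leaves 37.
February has 29 days (8 left).
8 days into March → 8 March 1996.

8 March 1996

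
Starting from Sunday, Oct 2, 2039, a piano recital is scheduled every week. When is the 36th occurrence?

Jun 3, 2040

The 36th occurrence is 35 intervals after the first: 35 × 7 = 245 days after Oct 2, 2039.
Oct has 31 days — 29 days to the end of Oct leaves 216.
Nov has 30 days (186 left).
Dec has 31 days (155 left).
Jan has 31 days (124 left).
Feb has 29 days (95 left).
Mar has 31 days (64 left).
Apr has 30 days (34 left).
May has 31 days (3 left).
3 days into Jun → Jun 3, 2040.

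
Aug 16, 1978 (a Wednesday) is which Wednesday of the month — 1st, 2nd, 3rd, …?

Day 16 falls in week ⌈16/7⌉ of the month.
Days 1–7 hold the 1st Wednesday, 8–14 the 2nd, 15–21 the 3rd, 22–28 the 4th, 29–31 the 5th.
16 is in the range for the 3rd.

3rd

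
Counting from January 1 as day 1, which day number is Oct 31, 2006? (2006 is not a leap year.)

304

Days in months before Oct: 31 + 28 + 31 + 30 + 31 + 30 + 31 + 31 + 30 = 273.
Plus 31 days into Oct → day 304.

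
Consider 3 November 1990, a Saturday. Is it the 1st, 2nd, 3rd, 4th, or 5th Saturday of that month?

Day 3 falls in week ⌈3/7⌉ of the month.
Days 1–7 hold the 1st Saturday, 8–14 the 2nd, 15–21 the 3rd, 22–28 the 4th, 29–31 the 5th.
3 is in the range for the 1st.

1st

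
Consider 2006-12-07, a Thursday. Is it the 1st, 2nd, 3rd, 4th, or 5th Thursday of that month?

1st

Day 7 falls in week ⌈7/7⌉ of the month.
Days 1–7 hold the 1st Thursday, 8–14 the 2nd, 15–21 the 3rd, 22–28 the 4th, 29–31 the 5th.
7 is in the range for the 1st.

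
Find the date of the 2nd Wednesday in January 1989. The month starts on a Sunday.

1989-01-11

January 1989 begins on a Sunday, so the first Wednesday is January 4 (3 days later).
The 2nd Wednesday is 1 weeks later: 4 + 7 = 11.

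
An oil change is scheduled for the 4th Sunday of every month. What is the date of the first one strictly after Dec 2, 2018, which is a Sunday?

Dec 23, 2018

Dec 2018 starts on a Saturday; its first Sunday is the 2nd, so the 4th Sunday is the 23rd — Dec 23, 2018.
Dec 23, 2018 is after Dec 2, 2018, so that is the next one.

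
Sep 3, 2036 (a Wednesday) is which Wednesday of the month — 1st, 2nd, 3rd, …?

Day 3 falls in week ⌈3/7⌉ of the month.
Days 1–7 hold the 1st Wednesday, 8–14 the 2nd, 15–21 the 3rd, 22–28 the 4th, 29–31 the 5th.
3 is in the range for the 1st.

1st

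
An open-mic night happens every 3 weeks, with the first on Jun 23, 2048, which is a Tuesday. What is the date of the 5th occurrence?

The 5th occurrence is 4 intervals after the first: 4 × 21 = 84 days after Jun 23, 2048.
Jun has 30 days — 7 days to the end of Jun leaves 77.
Jul has 31 days (46 left).
Aug has 31 days (15 left).
15 days into Sep → Sep 15, 2048.

Sep 15, 2048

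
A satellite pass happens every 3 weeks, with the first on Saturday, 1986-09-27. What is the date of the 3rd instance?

The 3rd occurrence is 2 intervals after the first: 2 × 21 = 42 days after 1986-09-27.
September has 30 days — 3 days to the end of September leaves 39.
October has 31 days (8 left).
8 days into November → 1986-11-08.

1986-11-08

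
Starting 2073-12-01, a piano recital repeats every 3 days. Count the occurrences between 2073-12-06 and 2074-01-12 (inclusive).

Occurrences land 3·i days after 2073-12-01 for i = 0, 1, 2, …
2073-12-06 is 5 days after the start; 5 ÷ 3 = 1 remainder 2; since the remainder is 2, round up to i = 2. First occurrence in the window: #3 on 2073-12-07 (2×3 = 6 days in).
2074-01-12 is 42 days after the start; 42 ÷ 3 = 14 remainder 0. Last occurrence in the window: #15 on 2074-01-12.
Occurrences #3 through #15: 13 in total.

13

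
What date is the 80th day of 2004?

January has 31 days (80 − 31 = 49 remain).
February has 29 days (49 − 29 = 20 remain).
20 into March → March 20.

March 20, 2004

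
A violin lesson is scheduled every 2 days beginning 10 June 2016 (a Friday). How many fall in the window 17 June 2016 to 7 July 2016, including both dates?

10

Occurrences land 2·i days after 10 June 2016 for i = 0, 1, 2, …
17 June 2016 is 7 days after the start; 7 ÷ 2 = 3 remainder 1; since the remainder is 1, round up to i = 4. First occurrence in the window: #5 on 18 June 2016 (4×2 = 8 days in).
7 July 2016 is 27 days after the start; 27 ÷ 2 = 13 remainder 1. Last occurrence in the window: #14 on 6 July 2016.
Occurrences #5 through #14: 10 in total.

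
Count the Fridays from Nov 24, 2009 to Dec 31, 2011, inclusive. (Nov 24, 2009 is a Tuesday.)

Nov 24, 2009 is a Tuesday; the first Friday on or after it is Nov 27, 2009 (3 days later).
From Nov 27, 2009 to Dec 31, 2011: 34 + 365 + 365 = 764 days (rest of 2009, 2010, to Dec 31, 2011 in 2011).
764 ÷ 7 = 109 full weeks with remainder 1, so 109 more Fridays after the first → 110.

110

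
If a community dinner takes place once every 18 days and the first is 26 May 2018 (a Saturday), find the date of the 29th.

12 October 2019

The 29th occurrence is 28 intervals after the first: 28 × 18 = 504 days after 26 May 2018.
May has 31 days — 5 days to the end of May leaves 499.
From end of May to end of 2018 is 214 days (285 left).
January has 31 days (254 left).
February has 28 days (226 left).
March has 31 days (195 left).
April has 30 days (165 left).
May has 31 days (134 left).
June has 30 days (104 left).
July has 31 days (73 left).
August has 31 days (42 left).
September has 30 days (12 left).
12 days into October → 12 October 2019.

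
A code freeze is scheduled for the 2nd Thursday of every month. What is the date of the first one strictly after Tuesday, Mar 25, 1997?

Apr 10, 1997

Mar 1997 starts on a Saturday; its first Thursday is the 6th, so the 2nd Thursday is the 13th — Mar 13, 1997.
That is not after Mar 25, 1997, so look at Apr 1997.
Apr 1997 starts on a Tuesday; its first Thursday is the 3rd, so the 2nd Thursday is the 10th — Apr 10, 1997.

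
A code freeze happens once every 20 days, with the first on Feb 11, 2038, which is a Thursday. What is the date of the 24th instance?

May 17, 2039

The 24th occurrence is 23 intervals after the first: 23 × 20 = 460 days after Feb 11, 2038.
Feb has 28 days — 17 days to the end of Feb leaves 443.
From end of Feb to end of 2038 is 306 days (137 left).
Jan has 31 days (106 left).
Feb has 28 days (78 left).
Mar has 31 days (47 left).
Apr has 30 days (17 left).
17 days into May → May 17, 2039.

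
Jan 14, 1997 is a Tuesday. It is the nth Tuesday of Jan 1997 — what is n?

2nd

Day 14 falls in week ⌈14/7⌉ of the month.
Days 1–7 hold the 1st Tuesday, 8–14 the 2nd, 15–21 the 3rd, 22–28 the 4th, 29–31 the 5th.
14 is in the range for the 2nd.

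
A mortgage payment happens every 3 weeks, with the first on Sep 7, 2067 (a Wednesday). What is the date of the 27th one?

The 27th occurrence is 26 intervals after the first: 26 × 21 = 546 days after Sep 7, 2067.
Sep has 30 days — 23 days to the end of Sep leaves 523.
From end of Sep to end of 2067 is 92 days (431 left).
2068 has 366 days (65 left).
Jan has 31 days (34 left).
Feb has 28 days (6 left).
6 days into Mar → Mar 6, 2069.

Mar 6, 2069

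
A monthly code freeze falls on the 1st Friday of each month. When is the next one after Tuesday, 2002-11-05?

November 2002 starts on a Friday, so its 1st Friday is 2002-11-01.
That is not after 2002-11-05, so look at December 2002.
December 2002 starts on a Sunday, so its 1st Friday is 2002-12-06 (5 days in).

2002-12-06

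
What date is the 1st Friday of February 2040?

The first Friday of February 2040 is February 3.

February 3, 2040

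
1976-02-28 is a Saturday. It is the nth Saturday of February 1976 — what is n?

4th

Day 28 falls in week ⌈28/7⌉ of the month.
Days 1–7 hold the 1st Saturday, 8–14 the 2nd, 15–21 the 3rd, 22–28 the 4th, 29–31 the 5th.
28 is in the range for the 4th.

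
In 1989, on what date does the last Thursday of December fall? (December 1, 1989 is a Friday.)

December 1989 begins on a Friday, so the first Thursday is December 7 (6 days later).
December 1989 has 31 days. Adding weeks: 7, 14, 21, 28 — the last one ≤ 31 is the 28th.

December 28, 1989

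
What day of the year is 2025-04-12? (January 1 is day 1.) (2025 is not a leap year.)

Days in months before April: 31 + 28 + 31 = 90.
Plus 12 days into April → day 102.

102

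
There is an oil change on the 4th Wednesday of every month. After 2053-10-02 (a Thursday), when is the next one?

2053-10-22

October 2053 starts on a Wednesday; its first Wednesday is the 1st, so the 4th Wednesday is the 22nd — 2053-10-22.
2053-10-22 is after 2053-10-02, so that is the next one.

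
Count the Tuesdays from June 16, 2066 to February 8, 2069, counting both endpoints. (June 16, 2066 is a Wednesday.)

June 16, 2066 is a Wednesday; the first Tuesday on or after it is June 22, 2066 (6 days later).
From June 22, 2066 to February 8, 2069: 192 + 365 + 366 + 39 = 962 days (rest of 2066, 2067, 2068, to February 8, 2069 in 2069).
962 ÷ 7 = 137 full weeks with remainder 3, so 137 more Tuesdays after the first → 138.

138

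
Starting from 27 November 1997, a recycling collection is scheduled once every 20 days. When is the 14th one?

The 14th occurrence is 13 intervals after the first: 13 × 20 = 260 days after 27 November 1997.
November has 30 days — 3 days to the end of November leaves 257.
December has 31 days (226 left).
January has 31 days (195 left).
February has 28 days (167 left).
March has 31 days (136 left).
April has 30 days (106 left).
May has 31 days (75 left).
June has 30 days (45 left).
July has 31 days (14 left).
14 days into August → 14 August 1998.

14 August 1998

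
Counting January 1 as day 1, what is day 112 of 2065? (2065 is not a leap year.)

Apr 22, 2065

Jan has 31 days (112 − 31 = 81 remain).
Feb has 28 days (81 − 28 = 53 remain).
Mar has 31 days (53 − 31 = 22 remain).
22 into Apr → Apr 22.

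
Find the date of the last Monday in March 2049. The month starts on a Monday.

29 March 2049

March 2049 begins on a Monday, so the first Monday is March 1.
March 2049 has 31 days. Adding weeks: 1, 8, 15, 22, 29 — the last one ≤ 31 is the 29th.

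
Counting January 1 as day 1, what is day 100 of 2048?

January has 31 days (100 − 31 = 69 remain).
February has 29 days (69 − 29 = 40 remain).
March has 31 days (40 − 31 = 9 remain).
9 into April → April 9.

April 9, 2048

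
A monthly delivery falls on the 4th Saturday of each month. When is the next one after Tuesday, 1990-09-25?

September 1990 starts on a Saturday; its first Saturday is the 1st, so the 4th Saturday is the 22nd — 1990-09-22.
That is not after 1990-09-25, so look at October 1990.
October 1990 starts on a Monday; its first Saturday is the 6th, so the 4th Saturday is the 27th — 1990-10-27.

1990-10-27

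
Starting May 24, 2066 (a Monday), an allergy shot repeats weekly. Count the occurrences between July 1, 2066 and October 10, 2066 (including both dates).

14

Occurrences land 7·i days after May 24, 2066 for i = 0, 1, 2, …
July 1, 2066 is 38 days after the start; 38 ÷ 7 = 5 remainder 3; since the remainder is 3, round up to i = 6. First occurrence in the window: #7 on July 5, 2066 (6×7 = 42 days in).
October 10, 2066 is 139 days after the start; 139 ÷ 7 = 19 remainder 6. Last occurrence in the window: #20 on October 4, 2066.
Occurrences #7 through #20: 14 in total.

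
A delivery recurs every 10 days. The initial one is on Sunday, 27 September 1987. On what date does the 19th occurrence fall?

The 19th occurrence is 18 intervals after the first: 18 × 10 = 180 days after 27 September 1987.
September has 30 days — 3 days to the end of September leaves 177.
October has 31 days (146 left).
November has 30 days (116 left).
December has 31 days (85 left).
January has 31 days (54 left).
February has 29 days (25 left).
25 days into March → 25 March 1988.

25 March 1988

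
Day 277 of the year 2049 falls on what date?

2049-10-04

January has 31 days (277 − 31 = 246 remain).
February has 28 days (246 − 28 = 218 remain).
March has 31 days (218 − 31 = 187 remain).
April has 30 days (187 − 30 = 157 remain).
May has 31 days (157 − 31 = 126 remain).
June has 30 days (126 − 30 = 96 remain).
July has 31 days (96 − 31 = 65 remain).
August has 31 days (65 − 31 = 34 remain).
September has 30 days (34 − 30 = 4 remain).
4 into October → October 4.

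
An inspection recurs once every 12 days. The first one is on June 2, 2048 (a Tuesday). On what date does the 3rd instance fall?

The 3rd occurrence is 2 intervals after the first: 2 × 12 = 24 days after June 2, 2048.
24 days later is June 26, 2048.

June 26, 2048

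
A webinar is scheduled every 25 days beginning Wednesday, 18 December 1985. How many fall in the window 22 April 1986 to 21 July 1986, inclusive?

4

Occurrences land 25·i days after 18 December 1985 for i = 0, 1, 2, …
22 April 1986 is 125 days after the start; 125 ÷ 25 = 5 remainder 0. First occurrence in the window: #6 on 22 April 1986 (5×25 = 125 days in).
21 July 1986 is 215 days after the start; 215 ÷ 25 = 8 remainder 15. Last occurrence in the window: #9 on 6 July 1986.
Occurrences #6 through #9: 4 in total.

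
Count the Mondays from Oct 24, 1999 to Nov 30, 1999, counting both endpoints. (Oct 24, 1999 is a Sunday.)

6

Oct 24, 1999 is a Sunday; the first Monday on or after it is Oct 25, 1999 (1 day later).
From Oct 25, 1999 to Nov 30, 1999: 6 + 30 = 36 days (rest of Oct, Nov).
36 ÷ 7 = 5 full weeks with remainder 1, so 5 more Mondays after the first → 6.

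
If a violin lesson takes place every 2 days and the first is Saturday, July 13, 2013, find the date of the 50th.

The 50th occurrence is 49 intervals after the first: 49 × 2 = 98 days after July 13, 2013.
July has 31 days — 18 days to the end of July leaves 80.
August has 31 days (49 left).
September has 30 days (19 left).
19 days into October → October 19, 2013.

October 19, 2013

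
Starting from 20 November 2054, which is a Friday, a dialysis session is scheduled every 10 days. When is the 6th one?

9 January 2055

The 6th occurrence is 5 intervals after the first: 5 × 10 = 50 days after 20 November 2054.
November has 30 days — 10 days to the end of November leaves 40.
December has 31 days (9 left).
9 days into January → 9 January 2055.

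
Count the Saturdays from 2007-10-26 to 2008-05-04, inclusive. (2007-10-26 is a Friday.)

2007-10-26 is a Friday; the first Saturday on or after it is 2007-10-27 (1 day later).
From 2007-10-27 to 2008-05-04: 4 + 30 + 31 + 31 + 29 + 31 + 30 + 4 = 190 days (rest of October, November, December, January, February, March, April, May).
190 ÷ 7 = 27 full weeks with remainder 1, so 27 more Saturdays after the first → 28.

28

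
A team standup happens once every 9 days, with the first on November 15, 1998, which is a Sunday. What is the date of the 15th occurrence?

The 15th occurrence is 14 intervals after the first: 14 × 9 = 126 days after November 15, 1998.
November has 30 days — 15 days to the end of November leaves 111.
December has 31 days (80 left).
January has 31 days (49 left).
February has 28 days (21 left).
21 days into March → March 21, 1999.

March 21, 1999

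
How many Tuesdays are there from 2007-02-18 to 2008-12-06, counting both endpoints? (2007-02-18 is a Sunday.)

94

2007-02-18 is a Sunday; the first Tuesday on or after it is 2007-02-20 (2 days later).
From 2007-02-20 to 2008-12-06: 314 + 341 = 655 days (rest of 2007, to 2008-12-06 in 2008).
655 ÷ 7 = 93 full weeks with remainder 4, so 93 more Tuesdays after the first → 94.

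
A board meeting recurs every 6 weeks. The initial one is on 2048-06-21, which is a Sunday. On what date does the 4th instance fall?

The 4th occurrence is 3 intervals after the first: 3 × 42 = 126 days after 2048-06-21.
June has 30 days — 9 days to the end of June leaves 117.
July has 31 days (86 left).
August has 31 days (55 left).
September has 30 days (25 left).
25 days into October → 2048-10-25.

2048-10-25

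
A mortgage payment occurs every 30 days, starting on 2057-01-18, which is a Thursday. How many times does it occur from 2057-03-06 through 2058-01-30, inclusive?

11

Occurrences land 30·i days after 2057-01-18 for i = 0, 1, 2, …
2057-03-06 is 47 days after the start; 47 ÷ 30 = 1 remainder 17; since the remainder is 17, round up to i = 2. First occurrence in the window: #3 on 2057-03-19 (2×30 = 60 days in).
2058-01-30 is 377 days after the start; 377 ÷ 30 = 12 remainder 17. Last occurrence in the window: #13 on 2058-01-13.
Occurrences #3 through #13: 11 in total.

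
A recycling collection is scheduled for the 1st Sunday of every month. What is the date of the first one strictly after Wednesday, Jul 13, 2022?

Jul 2022 starts on a Friday, so its 1st Sunday is Jul 3, 2022 (2 days in).
That is not after Jul 13, 2022, so look at Aug 2022.
Aug 2022 starts on a Monday, so its 1st Sunday is Aug 7, 2022 (6 days in).

Aug 7, 2022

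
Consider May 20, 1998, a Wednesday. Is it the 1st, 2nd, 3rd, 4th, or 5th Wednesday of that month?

Day 20 falls in week ⌈20/7⌉ of the month.
Days 1–7 hold the 1st Wednesday, 8–14 the 2nd, 15–21 the 3rd, 22–28 the 4th, 29–31 the 5th.
20 is in the range for the 3rd.

3rd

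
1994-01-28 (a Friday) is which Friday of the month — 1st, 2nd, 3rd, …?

Day 28 falls in week ⌈28/7⌉ of the month.
Days 1–7 hold the 1st Friday, 8–14 the 2nd, 15–21 the 3rd, 22–28 the 4th, 29–31 the 5th.
28 is in the range for the 4th.

4th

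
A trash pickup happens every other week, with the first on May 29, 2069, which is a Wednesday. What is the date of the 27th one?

May 28, 2070

The 27th occurrence is 26 intervals after the first: 26 × 14 = 364 days after May 29, 2069.
May has 31 days — 2 days to the end of May leaves 362.
June has 30 days (332 left).
July has 31 days (301 left).
August has 31 days (270 left).
September has 30 days (240 left).
October has 31 days (209 left).
November has 30 days (179 left).
December has 31 days (148 left).
January has 31 days (117 left).
February has 28 days (89 left).
March has 31 days (58 left).
April has 30 days (28 left).
28 days into May → May 28, 2070.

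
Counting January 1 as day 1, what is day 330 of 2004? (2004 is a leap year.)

January has 31 days (330 − 31 = 299 remain).
February has 29 days (299 − 29 = 270 remain).
March has 31 days (270 − 31 = 239 remain).
April has 30 days (239 − 30 = 209 remain).
May has 31 days (209 − 31 = 178 remain).
June has 30 days (178 − 30 = 148 remain).
July has 31 days (148 − 31 = 117 remain).
August has 31 days (117 − 31 = 86 remain).
September has 30 days (86 − 30 = 56 remain).
October has 31 days (56 − 31 = 25 remain).
25 into November → November 25.

25 November 2004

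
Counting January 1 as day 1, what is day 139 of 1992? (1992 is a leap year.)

January has 31 days (139 − 31 = 108 remain).
February has 29 days (108 − 29 = 79 remain).
March has 31 days (79 − 31 = 48 remain).
April has 30 days (48 − 30 = 18 remain).
18 into May → May 18.

18 May 1992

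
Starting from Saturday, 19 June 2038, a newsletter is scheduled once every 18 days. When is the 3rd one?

25 July 2038

The 3rd occurrence is 2 intervals after the first: 2 × 18 = 36 days after 19 June 2038.
June has 30 days — 11 days to the end of June leaves 25.
25 days into July → 25 July 2038.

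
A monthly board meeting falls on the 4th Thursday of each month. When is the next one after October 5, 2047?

October 24, 2047

October 2047 starts on a Tuesday; its first Thursday is the 3rd, so the 4th Thursday is the 24th — October 24, 2047.
October 24, 2047 is after October 5, 2047, so that is the next one.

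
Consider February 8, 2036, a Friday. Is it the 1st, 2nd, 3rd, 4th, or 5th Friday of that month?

2nd

Day 8 falls in week ⌈8/7⌉ of the month.
Days 1–7 hold the 1st Friday, 8–14 the 2nd, 15–21 the 3rd, 22–28 the 4th, 29–31 the 5th.
8 is in the range for the 2nd.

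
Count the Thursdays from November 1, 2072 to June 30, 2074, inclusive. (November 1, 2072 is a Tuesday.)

87

November 1, 2072 is a Tuesday; the first Thursday on or after it is November 3, 2072 (2 days later).
From November 3, 2072 to June 30, 2074: 58 + 365 + 181 = 604 days (rest of 2072, 2073, to June 30, 2074 in 2074).
604 ÷ 7 = 86 full weeks with remainder 2, so 86 more Thursdays after the first → 87.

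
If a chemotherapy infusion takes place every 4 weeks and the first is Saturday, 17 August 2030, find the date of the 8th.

The 8th occurrence is 7 intervals after the first: 7 × 28 = 196 days after 17 August 2030.
August has 31 days — 14 days to the end of August leaves 182.
September has 30 days (152 left).
October has 31 days (121 left).
November has 30 days (91 left).
December has 31 days (60 left).
January has 31 days (29 left).
February has 28 days (1 left).
1 day into March → 1 March 2031.

1 March 2031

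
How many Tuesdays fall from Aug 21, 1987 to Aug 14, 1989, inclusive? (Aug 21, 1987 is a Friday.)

103

Aug 21, 1987 is a Friday; the first Tuesday on or after it is Aug 25, 1987 (4 days later).
From Aug 25, 1987 to Aug 14, 1989: 128 + 366 + 226 = 720 days (rest of 1987, 1988, to Aug 14, 1989 in 1989).
720 ÷ 7 = 102 full weeks with remainder 6, so 102 more Tuesdays after the first → 103.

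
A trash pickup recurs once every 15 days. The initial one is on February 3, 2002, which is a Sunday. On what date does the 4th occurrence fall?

March 20, 2002

The 4th occurrence is 3 intervals after the first: 3 × 15 = 45 days after February 3, 2002.
February has 28 days — 25 days to the end of February leaves 20.
20 days into March → March 20, 2002.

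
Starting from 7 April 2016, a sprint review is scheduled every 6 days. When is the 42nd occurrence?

The 42nd occurrence is 41 intervals after the first: 41 × 6 = 246 days after 7 April 2016.
April has 30 days — 23 days to the end of April leaves 223.
May has 31 days (192 left).
June has 30 days (162 left).
July has 31 days (131 left).
August has 31 days (100 left).
September has 30 days (70 left).
October has 31 days (39 left).
November has 30 days (9 left).
9 days into December → 9 December 2016.

9 December 2016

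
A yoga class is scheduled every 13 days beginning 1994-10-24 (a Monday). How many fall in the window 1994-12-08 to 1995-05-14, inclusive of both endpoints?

Occurrences land 13·i days after 1994-10-24 for i = 0, 1, 2, …
1994-12-08 is 45 days after the start; 45 ÷ 13 = 3 remainder 6; since the remainder is 6, round up to i = 4. First occurrence in the window: #5 on 1994-12-15 (4×13 = 52 days in).
1995-05-14 is 202 days after the start; 202 ÷ 13 = 15 remainder 7. Last occurrence in the window: #16 on 1995-05-07.
Occurrences #5 through #16: 12 in total.

12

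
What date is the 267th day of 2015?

24 September 2015

January has 31 days (267 − 31 = 236 remain).
February has 28 days (236 − 28 = 208 remain).
March has 31 days (208 − 31 = 177 remain).
April has 30 days (177 − 30 = 147 remain).
May has 31 days (147 − 31 = 116 remain).
June has 30 days (116 − 30 = 86 remain).
July has 31 days (86 − 31 = 55 remain).
August has 31 days (55 − 31 = 24 remain).
24 into September → September 24.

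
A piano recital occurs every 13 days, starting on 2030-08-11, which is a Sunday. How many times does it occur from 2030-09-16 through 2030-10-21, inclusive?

3

Occurrences land 13·i days after 2030-08-11 for i = 0, 1, 2, …
2030-09-16 is 36 days after the start; 36 ÷ 13 = 2 remainder 10; since the remainder is 10, round up to i = 3. First occurrence in the window: #4 on 2030-09-19 (3×13 = 39 days in).
2030-10-21 is 71 days after the start; 71 ÷ 13 = 5 remainder 6. Last occurrence in the window: #6 on 2030-10-15.
Occurrences #4 through #6: 3 in total.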